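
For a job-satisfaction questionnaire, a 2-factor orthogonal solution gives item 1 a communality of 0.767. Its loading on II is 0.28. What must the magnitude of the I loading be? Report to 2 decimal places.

0.83

Under orthogonal rotation h² = Σλ², so λ_I² = h² − (0.0784) = 0.767 − 0.0784 = 0.6886.
|λ| = √0.6886 = 0.8298.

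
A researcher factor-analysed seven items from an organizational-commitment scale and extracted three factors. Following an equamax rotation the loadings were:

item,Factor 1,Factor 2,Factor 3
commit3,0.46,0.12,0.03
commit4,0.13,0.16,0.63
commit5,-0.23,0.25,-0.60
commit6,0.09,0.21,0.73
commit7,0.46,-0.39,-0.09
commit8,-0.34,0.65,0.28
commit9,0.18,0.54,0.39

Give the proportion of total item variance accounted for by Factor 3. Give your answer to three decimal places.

0.218

SS loadings for Factor 3 = 0.03² + 0.63² + (-0.60)² + 0.73² + (-0.09)² + 0.28² + 0.39² = 1.5293
Proportion of variance = 1.5293 / 7 = 0.2185.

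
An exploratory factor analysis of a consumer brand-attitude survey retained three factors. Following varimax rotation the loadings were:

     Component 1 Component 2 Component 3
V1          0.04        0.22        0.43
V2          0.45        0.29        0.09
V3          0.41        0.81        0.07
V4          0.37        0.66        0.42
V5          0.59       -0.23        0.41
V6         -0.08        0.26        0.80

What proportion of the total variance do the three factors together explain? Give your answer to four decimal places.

0.5651

SS loadings by factor: 0.8636, 1.3447, 1.1824; total = 3.3907.
Total variance with 6 standardized items is 6, so the solution explains 3.3907/6 = 0.5651.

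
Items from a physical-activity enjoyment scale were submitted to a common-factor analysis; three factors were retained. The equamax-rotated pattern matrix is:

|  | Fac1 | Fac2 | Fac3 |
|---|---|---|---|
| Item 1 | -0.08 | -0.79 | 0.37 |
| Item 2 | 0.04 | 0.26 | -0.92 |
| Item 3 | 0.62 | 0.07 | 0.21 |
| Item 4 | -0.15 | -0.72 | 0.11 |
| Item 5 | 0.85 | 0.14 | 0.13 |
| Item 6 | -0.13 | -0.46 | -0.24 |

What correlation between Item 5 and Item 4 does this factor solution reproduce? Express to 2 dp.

-0.21

r̂ = Σ λ_i·λ_j across factors = (0.85)(-0.15) + (0.14)(-0.72) + (0.13)(0.11)
  = -0.1275 -0.1008 +0.0143 = -0.2140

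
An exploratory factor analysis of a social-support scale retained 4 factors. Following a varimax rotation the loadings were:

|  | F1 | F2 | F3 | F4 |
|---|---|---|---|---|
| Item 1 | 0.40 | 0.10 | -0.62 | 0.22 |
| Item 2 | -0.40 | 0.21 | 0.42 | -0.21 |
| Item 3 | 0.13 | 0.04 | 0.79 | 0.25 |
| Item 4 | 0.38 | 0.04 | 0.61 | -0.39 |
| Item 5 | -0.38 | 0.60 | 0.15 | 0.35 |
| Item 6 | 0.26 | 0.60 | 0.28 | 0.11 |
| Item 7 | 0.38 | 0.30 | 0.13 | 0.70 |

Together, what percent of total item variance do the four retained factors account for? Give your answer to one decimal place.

61.6%

Communalities: 0.6028, 0.4246, 0.7051, 0.6702, 0.6494, 0.5181, 0.7413; Σh² = 4.3115.
Total variance with 7 standardized items is 7, so the solution explains 4.3115/7 = 0.6159 = 61.59%.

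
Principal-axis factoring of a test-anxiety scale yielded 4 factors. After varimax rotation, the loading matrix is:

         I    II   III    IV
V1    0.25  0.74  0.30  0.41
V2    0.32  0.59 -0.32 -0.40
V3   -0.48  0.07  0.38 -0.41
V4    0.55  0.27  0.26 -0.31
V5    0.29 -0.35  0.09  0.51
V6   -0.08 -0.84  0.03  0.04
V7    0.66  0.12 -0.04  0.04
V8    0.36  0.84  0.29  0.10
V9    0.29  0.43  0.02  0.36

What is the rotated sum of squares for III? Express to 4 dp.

SS loadings for III = 0.30² + (-0.32)² + 0.38² + 0.26² + 0.09² + 0.03² + (-0.04)² + 0.29² + 0.02² = 0.0900 + 0.1024 + 0.1444 + 0.0676 + 0.0081 + 0.0009 + 0.0016 + 0.0841 + 0.0004 = 0.4995

0.4995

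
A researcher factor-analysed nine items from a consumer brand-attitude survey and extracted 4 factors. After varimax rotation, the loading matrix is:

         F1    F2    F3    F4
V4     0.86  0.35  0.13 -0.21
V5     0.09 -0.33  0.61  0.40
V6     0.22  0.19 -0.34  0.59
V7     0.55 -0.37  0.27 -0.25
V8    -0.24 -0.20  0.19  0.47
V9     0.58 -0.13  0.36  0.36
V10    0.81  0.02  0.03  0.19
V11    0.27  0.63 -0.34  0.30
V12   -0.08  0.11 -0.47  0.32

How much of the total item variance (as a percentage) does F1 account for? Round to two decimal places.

SS loadings for F1 = 0.86² + 0.09² + 0.22² + 0.55² + (-0.24)² + 0.58² + 0.81² + 0.27² + (-0.08)² = 2.2280
With 9 standardized items, total variance = 9. Proportion = 2.2280/9 = 0.2476 → 24.76%.

24.76%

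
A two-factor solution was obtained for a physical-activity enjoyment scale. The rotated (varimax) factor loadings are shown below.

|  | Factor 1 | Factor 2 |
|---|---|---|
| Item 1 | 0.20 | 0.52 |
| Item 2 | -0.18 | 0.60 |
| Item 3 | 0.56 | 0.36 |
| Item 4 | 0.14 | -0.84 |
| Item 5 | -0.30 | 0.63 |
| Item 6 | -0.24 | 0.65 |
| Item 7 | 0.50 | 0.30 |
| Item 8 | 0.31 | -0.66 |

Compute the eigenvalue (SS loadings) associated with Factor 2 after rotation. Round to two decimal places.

2.81

SS loadings for Factor 2 = 0.52² + 0.60² + 0.36² + (-0.84)² + 0.63² + 0.65² + 0.30² + (-0.66)² = 0.2704 + 0.3600 + 0.1296 + 0.7056 + 0.3969 + 0.4225 + 0.0900 + 0.4356 = 2.8106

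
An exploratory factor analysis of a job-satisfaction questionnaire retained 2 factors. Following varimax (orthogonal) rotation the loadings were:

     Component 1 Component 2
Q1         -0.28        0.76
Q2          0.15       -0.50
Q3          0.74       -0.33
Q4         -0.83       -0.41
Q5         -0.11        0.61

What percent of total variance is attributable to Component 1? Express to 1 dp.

27.0%

SS loadings for Component 1 = (-0.28)² + 0.15² + 0.74² + (-0.83)² + (-0.11)² = 1.3495
With 5 standardized items, total variance = 5. Proportion = 1.3495/5 = 0.2699 → 26.99%.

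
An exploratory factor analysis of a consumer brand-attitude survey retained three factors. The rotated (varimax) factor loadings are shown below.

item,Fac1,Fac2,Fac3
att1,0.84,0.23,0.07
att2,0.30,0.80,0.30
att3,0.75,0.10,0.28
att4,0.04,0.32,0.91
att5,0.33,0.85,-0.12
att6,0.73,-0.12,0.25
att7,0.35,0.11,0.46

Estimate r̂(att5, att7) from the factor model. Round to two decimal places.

0.15

r̂ = Σ λ_i·λ_j across factors = (0.33)(0.35) + (0.85)(0.11) + (-0.12)(0.46)
  = +0.1155 +0.0935 -0.0552 = 0.1538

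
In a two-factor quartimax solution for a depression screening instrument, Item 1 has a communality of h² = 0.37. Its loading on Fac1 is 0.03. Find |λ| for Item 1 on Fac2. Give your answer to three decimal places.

Under orthogonal rotation h² = Σλ², so λ_Fac2² = h² − (0.0009) = 0.37 − 0.0009 = 0.3691.
|λ| = √0.3691 = 0.6075.

0.608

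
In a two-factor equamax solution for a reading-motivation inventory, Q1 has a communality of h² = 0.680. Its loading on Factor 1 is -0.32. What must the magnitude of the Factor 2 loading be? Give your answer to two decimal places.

0.76

Under orthogonal rotation h² = Σλ², so λ_Factor 2² = h² − (0.1024) = 0.680 − 0.1024 = 0.5776.
|λ| = √0.5776 = 0.7600.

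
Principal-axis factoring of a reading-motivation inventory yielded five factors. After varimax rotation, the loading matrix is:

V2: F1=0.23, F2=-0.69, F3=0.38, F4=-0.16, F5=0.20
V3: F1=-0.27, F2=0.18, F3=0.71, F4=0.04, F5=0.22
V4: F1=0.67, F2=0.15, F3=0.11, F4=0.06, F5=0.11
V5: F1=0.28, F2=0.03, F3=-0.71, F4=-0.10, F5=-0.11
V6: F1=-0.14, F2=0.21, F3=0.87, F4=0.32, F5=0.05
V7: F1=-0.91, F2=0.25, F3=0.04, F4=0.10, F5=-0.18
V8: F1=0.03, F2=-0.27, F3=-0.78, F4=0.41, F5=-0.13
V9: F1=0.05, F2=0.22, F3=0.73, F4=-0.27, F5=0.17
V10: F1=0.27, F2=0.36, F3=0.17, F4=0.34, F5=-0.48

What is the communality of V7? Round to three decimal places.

0.935

h² = (-0.91)² + 0.25² + 0.04² + 0.10² + (-0.18)² = 0.8281 + 0.0625 + 0.0016 + 0.0100 + 0.0324 = 0.9346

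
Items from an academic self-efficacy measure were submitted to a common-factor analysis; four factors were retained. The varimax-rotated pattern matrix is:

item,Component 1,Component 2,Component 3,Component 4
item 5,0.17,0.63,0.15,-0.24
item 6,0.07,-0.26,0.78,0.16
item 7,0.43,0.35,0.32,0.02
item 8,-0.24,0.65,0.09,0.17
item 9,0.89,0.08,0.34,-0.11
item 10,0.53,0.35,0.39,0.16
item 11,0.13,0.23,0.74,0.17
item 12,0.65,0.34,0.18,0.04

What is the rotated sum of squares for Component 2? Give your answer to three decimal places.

1.307

SS loadings for Component 2 = 0.63² + (-0.26)² + 0.35² + 0.65² + 0.08² + 0.35² + 0.23² + 0.34² = 0.3969 + 0.0676 + 0.1225 + 0.4225 + 0.0064 + 0.1225 + 0.0529 + 0.1156 = 1.3069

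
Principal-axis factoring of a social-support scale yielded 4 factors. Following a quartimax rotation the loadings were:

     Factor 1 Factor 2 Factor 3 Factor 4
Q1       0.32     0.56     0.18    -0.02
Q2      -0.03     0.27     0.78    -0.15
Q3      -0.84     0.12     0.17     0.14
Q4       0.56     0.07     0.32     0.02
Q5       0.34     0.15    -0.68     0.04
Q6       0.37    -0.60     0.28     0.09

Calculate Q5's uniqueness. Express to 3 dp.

0.398

h² = 0.34² + 0.15² + (-0.68)² + 0.04² = 0.1156 + 0.0225 + 0.4624 + 0.0016 = 0.6021
Uniqueness u² = 1 − h² = 1 − 0.6021 = 0.3979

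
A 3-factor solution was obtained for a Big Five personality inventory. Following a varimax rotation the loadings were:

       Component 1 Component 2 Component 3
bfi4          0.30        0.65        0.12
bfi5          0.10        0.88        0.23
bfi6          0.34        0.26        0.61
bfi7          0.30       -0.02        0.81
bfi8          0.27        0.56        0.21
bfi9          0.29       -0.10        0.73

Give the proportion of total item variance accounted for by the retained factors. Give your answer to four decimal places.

Communalities: 0.5269, 0.8373, 0.5553, 0.7465, 0.4306, 0.6270; Σh² = 3.7236.
Total variance with 6 standardized items is 6, so the solution explains 3.7236/6 = 0.6206.

0.6206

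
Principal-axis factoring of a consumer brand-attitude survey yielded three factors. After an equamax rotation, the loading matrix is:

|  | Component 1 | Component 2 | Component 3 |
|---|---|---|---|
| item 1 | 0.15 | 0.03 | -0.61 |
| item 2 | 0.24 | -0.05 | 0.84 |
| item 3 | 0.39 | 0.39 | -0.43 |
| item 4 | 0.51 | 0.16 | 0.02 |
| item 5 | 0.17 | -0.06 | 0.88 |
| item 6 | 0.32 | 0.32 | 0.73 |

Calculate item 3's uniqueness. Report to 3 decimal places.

h² = 0.39² + 0.39² + (-0.43)² = 0.1521 + 0.1521 + 0.1849 = 0.4891
Uniqueness u² = 1 − h² = 1 − 0.4891 = 0.5109

0.511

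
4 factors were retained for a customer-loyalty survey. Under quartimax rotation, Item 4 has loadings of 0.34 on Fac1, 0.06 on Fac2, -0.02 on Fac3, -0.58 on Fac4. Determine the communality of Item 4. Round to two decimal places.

h² = 0.34² + 0.06² + (-0.02)² + (-0.58)² = 0.1156 + 0.0036 + 0.0004 + 0.3364 = 0.4560

0.46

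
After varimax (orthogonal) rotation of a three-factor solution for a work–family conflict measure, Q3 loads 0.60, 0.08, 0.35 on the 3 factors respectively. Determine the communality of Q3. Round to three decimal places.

h² = 0.60² + 0.08² + 0.35² = 0.3600 + 0.0064 + 0.1225 = 0.4889

0.489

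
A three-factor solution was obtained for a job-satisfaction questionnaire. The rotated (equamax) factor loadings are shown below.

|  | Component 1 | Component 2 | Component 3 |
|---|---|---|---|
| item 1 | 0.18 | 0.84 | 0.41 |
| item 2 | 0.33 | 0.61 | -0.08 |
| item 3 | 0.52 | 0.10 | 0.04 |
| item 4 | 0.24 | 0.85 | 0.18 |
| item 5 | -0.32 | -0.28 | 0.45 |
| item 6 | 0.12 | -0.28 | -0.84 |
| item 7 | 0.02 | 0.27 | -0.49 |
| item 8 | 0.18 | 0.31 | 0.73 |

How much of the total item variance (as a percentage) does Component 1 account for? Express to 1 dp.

7.7%

SS loadings for Component 1 = 0.18² + 0.33² + 0.52² + 0.24² + (-0.32)² + 0.12² + 0.02² + 0.18² = 0.6189
With 8 standardized items, total variance = 8. Proportion = 0.6189/8 = 0.0774 → 7.74%.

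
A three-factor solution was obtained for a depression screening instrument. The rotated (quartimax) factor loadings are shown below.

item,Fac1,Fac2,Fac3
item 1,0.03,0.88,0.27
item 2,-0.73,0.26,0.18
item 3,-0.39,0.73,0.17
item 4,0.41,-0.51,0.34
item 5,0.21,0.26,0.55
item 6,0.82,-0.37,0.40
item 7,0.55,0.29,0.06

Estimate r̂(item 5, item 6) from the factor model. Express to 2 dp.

0.30

r̂ = Σ λ_i·λ_j across factors = (0.21)(0.82) + (0.26)(-0.37) + (0.55)(0.40)
  = +0.1722 -0.0962 +0.2200 = 0.2960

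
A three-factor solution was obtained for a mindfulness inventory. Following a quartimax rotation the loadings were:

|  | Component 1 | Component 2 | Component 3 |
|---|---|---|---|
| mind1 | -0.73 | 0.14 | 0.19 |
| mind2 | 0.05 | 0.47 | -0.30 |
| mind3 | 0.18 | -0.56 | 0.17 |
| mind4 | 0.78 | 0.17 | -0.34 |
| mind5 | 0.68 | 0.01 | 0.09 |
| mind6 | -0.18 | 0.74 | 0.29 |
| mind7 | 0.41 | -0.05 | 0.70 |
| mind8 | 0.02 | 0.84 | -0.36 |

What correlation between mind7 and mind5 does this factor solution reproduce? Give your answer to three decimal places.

r̂ = Σ λ_i·λ_j across factors = (0.41)(0.68) + (-0.05)(0.01) + (0.70)(0.09)
  = +0.2788 -0.0005 +0.0630 = 0.3413

0.341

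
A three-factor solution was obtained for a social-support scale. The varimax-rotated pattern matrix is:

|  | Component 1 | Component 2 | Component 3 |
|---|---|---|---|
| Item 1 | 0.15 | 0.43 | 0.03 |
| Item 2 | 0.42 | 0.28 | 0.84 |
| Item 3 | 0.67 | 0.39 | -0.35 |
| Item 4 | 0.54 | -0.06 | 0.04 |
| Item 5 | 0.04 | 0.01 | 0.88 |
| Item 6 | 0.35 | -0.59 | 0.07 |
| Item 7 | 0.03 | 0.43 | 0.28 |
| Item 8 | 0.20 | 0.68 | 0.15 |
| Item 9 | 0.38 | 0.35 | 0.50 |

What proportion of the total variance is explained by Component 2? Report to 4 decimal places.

0.1708

SS loadings for Component 2 = 0.43² + 0.28² + 0.39² + (-0.06)² + 0.01² + (-0.59)² + 0.43² + 0.68² + 0.35² = 1.5370
Proportion of variance = 1.5370 / 9 = 0.1708.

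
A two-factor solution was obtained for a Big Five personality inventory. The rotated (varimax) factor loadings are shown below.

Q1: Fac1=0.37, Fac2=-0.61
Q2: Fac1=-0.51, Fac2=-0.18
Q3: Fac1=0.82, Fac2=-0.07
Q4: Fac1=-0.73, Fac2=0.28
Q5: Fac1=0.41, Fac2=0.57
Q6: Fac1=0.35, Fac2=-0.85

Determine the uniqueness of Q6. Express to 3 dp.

0.155

h² = 0.35² + (-0.85)² = 0.1225 + 0.7225 = 0.8450
Uniqueness u² = 1 − h² = 1 − 0.8450 = 0.1550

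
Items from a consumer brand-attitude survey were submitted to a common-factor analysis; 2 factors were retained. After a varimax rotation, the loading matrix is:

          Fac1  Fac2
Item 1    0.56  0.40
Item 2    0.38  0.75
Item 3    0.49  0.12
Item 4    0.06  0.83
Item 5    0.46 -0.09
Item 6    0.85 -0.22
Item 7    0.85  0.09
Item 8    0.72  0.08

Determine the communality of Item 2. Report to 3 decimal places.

0.707

h² = 0.38² + 0.75² = 0.1444 + 0.5625 = 0.7069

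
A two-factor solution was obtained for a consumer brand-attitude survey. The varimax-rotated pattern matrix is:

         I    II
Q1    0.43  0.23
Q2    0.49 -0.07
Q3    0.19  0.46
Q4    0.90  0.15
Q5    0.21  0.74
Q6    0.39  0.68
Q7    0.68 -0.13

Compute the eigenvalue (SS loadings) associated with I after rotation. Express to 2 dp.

SS loadings for I = 0.43² + 0.49² + 0.19² + 0.90² + 0.21² + 0.39² + 0.68² = 0.1849 + 0.2401 + 0.0361 + 0.8100 + 0.0441 + 0.1521 + 0.4624 = 1.9297

1.93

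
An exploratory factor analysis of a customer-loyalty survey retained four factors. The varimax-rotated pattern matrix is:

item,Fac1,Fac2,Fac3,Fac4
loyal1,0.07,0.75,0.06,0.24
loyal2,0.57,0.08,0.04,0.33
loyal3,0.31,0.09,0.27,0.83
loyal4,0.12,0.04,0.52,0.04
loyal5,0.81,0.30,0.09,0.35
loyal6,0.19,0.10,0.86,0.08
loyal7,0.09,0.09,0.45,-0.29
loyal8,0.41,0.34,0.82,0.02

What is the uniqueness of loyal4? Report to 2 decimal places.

0.71

h² = 0.12² + 0.04² + 0.52² + 0.04² = 0.0144 + 0.0016 + 0.2704 + 0.0016 = 0.2880
Uniqueness u² = 1 − h² = 1 − 0.2880 = 0.7120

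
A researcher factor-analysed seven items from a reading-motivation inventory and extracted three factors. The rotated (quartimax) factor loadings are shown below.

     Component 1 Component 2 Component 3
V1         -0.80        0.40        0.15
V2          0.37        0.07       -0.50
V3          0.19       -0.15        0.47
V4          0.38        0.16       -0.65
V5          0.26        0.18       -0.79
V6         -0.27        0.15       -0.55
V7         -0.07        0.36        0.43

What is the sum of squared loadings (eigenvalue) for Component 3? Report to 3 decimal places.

SS loadings for Component 3 = 0.15² + (-0.50)² + 0.47² + (-0.65)² + (-0.79)² + (-0.55)² + 0.43² = 0.0225 + 0.2500 + 0.2209 + 0.4225 + 0.6241 + 0.3025 + 0.1849 = 2.0274

2.027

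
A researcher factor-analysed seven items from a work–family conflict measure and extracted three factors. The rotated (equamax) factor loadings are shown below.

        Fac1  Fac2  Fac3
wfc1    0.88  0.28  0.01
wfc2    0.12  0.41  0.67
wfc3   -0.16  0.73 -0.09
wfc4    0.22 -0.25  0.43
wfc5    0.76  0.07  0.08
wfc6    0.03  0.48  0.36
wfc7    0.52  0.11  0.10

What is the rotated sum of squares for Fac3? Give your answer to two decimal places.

SS loadings for Fac3 = 0.01² + 0.67² + (-0.09)² + 0.43² + 0.08² + 0.36² + 0.10² = 0.0001 + 0.4489 + 0.0081 + 0.1849 + 0.0064 + 0.1296 + 0.0100 = 0.7880

0.79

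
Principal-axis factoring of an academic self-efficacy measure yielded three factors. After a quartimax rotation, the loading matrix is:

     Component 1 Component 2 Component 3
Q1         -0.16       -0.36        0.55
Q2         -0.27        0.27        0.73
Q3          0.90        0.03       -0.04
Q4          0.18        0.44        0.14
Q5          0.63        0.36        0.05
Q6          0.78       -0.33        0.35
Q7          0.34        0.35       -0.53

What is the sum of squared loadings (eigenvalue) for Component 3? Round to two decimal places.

SS loadings for Component 3 = 0.55² + 0.73² + (-0.04)² + 0.14² + 0.05² + 0.35² + (-0.53)² = 0.3025 + 0.5329 + 0.0016 + 0.0196 + 0.0025 + 0.1225 + 0.2809 = 1.2625

1.26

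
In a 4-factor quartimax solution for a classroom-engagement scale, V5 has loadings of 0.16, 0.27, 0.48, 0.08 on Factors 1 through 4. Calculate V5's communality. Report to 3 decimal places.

0.335

h² = 0.16² + 0.27² + 0.48² + 0.08² = 0.0256 + 0.0729 + 0.2304 + 0.0064 = 0.3353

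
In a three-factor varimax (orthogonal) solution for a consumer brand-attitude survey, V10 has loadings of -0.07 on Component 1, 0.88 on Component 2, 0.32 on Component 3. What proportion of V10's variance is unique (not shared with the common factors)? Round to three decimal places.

h² = (-0.07)² + 0.88² + 0.32² = 0.0049 + 0.7744 + 0.1024 = 0.8817
Uniqueness u² = 1 − h² = 1 − 0.8817 = 0.1183

0.118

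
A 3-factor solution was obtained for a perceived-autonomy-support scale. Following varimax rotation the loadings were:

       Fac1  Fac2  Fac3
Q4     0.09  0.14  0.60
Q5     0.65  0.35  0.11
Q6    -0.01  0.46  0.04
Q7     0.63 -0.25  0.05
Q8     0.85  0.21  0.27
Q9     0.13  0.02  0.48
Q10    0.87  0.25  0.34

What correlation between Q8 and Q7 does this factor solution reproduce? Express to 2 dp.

0.50

r̂ = Σ λ_i·λ_j across factors = (0.85)(0.63) + (0.21)(-0.25) + (0.27)(0.05)
  = +0.5355 -0.0525 +0.0135 = 0.4965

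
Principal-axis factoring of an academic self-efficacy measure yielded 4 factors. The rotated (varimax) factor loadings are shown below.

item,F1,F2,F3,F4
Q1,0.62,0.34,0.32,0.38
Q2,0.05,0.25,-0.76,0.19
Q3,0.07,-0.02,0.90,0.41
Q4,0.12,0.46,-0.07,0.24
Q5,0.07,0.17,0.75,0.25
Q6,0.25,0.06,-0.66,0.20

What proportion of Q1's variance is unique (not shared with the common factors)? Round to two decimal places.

h² = 0.62² + 0.34² + 0.32² + 0.38² = 0.3844 + 0.1156 + 0.1024 + 0.1444 = 0.7468
Uniqueness u² = 1 − h² = 1 − 0.7468 = 0.2532

0.25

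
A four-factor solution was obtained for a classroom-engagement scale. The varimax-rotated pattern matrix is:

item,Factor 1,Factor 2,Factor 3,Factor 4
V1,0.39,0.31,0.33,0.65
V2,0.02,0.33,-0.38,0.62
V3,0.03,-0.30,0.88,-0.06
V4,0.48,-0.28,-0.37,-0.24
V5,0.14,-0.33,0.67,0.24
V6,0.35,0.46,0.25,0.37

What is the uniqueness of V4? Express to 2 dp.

h² = 0.48² + (-0.28)² + (-0.37)² + (-0.24)² = 0.2304 + 0.0784 + 0.1369 + 0.0576 = 0.5033
Uniqueness u² = 1 − h² = 1 − 0.5033 = 0.4967

0.50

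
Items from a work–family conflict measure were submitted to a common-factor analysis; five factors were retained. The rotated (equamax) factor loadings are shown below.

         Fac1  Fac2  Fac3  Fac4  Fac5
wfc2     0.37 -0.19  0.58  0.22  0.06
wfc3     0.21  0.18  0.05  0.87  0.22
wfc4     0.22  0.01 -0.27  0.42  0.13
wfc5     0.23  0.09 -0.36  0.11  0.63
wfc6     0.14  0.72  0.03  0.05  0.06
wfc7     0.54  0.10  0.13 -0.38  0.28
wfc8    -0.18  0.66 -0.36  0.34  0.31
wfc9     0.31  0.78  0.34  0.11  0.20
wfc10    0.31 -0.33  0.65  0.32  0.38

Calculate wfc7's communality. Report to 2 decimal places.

h² = 0.54² + 0.10² + 0.13² + (-0.38)² + 0.28² = 0.2916 + 0.0100 + 0.0169 + 0.1444 + 0.0784 = 0.5413

0.54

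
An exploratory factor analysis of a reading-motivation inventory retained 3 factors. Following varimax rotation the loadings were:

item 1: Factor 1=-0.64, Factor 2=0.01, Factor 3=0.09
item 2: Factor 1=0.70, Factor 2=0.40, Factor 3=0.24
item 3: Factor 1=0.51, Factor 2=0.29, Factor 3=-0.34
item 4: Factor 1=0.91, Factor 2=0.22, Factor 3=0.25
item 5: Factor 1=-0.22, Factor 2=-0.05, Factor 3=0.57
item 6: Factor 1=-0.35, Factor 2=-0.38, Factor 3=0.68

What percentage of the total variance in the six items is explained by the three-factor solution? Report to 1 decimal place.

SS loadings by factor: 2.1587, 0.4395, 1.0311; total = 3.6293.
Total variance with 6 standardized items is 6, so the solution explains 3.6293/6 = 0.6049 = 60.49%.

60.5%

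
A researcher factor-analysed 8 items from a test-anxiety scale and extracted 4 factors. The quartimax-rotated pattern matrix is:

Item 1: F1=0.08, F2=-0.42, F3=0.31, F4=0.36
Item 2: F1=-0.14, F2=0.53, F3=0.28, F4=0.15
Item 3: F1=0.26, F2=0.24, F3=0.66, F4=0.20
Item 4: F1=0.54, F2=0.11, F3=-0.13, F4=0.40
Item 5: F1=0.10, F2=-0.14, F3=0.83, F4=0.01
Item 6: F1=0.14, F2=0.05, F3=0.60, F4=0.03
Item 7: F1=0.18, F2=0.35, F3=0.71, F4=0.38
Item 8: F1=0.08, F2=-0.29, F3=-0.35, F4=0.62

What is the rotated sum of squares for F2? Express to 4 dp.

SS loadings for F2 = (-0.42)² + 0.53² + 0.24² + 0.11² + (-0.14)² + 0.05² + 0.35² + (-0.29)² = 0.1764 + 0.2809 + 0.0576 + 0.0121 + 0.0196 + 0.0025 + 0.1225 + 0.0841 = 0.7557

0.7557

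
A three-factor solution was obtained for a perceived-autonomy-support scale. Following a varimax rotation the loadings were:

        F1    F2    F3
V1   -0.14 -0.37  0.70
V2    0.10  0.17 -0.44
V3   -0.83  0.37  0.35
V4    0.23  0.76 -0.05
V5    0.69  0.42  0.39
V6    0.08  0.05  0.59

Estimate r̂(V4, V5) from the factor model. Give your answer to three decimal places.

r̂ = Σ λ_i·λ_j across factors = (0.23)(0.69) + (0.76)(0.42) + (-0.05)(0.39)
  = +0.1587 +0.3192 -0.0195 = 0.4584

0.458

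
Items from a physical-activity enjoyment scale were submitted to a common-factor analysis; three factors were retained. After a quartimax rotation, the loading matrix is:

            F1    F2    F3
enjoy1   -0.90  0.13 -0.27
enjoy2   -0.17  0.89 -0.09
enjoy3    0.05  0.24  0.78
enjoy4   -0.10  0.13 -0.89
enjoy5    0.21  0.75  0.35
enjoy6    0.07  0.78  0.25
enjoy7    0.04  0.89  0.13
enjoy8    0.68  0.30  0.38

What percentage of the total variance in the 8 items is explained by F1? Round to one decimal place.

SS loadings for F1 = (-0.90)² + (-0.17)² + 0.05² + (-0.10)² + 0.21² + 0.07² + 0.04² + 0.68² = 1.3644
With 8 standardized items, total variance = 8. Proportion = 1.3644/8 = 0.1706 → 17.05%.

17.1%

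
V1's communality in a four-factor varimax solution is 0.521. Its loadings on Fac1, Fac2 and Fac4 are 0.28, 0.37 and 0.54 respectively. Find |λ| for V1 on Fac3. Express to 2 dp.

Under orthogonal rotation h² = Σλ², so λ_Fac3² = h² − (0.5069) = 0.521 − 0.5069 = 0.0141.
|λ| = √0.0141 = 0.1187.

0.12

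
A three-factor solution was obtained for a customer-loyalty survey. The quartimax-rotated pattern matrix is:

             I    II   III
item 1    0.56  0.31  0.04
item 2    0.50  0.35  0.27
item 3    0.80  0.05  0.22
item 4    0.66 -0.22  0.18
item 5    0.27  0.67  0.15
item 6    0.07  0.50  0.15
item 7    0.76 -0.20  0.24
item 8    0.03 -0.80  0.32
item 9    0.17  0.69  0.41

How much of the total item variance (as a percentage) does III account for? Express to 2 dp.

5.87%

SS loadings for III = 0.04² + 0.27² + 0.22² + 0.18² + 0.15² + 0.15² + 0.24² + 0.32² + 0.41² = 0.5284
With 9 standardized items, total variance = 9. Proportion = 0.5284/9 = 0.0587 → 5.87%.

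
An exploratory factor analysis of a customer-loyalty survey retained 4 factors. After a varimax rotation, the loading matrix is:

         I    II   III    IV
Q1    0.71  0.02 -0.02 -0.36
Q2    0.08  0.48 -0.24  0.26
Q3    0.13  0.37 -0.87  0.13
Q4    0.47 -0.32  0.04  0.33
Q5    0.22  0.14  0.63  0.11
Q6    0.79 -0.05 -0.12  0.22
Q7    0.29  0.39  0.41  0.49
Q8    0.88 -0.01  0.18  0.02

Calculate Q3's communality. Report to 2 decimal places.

0.93

h² = 0.13² + 0.37² + (-0.87)² + 0.13² = 0.0169 + 0.1369 + 0.7569 + 0.0169 = 0.9276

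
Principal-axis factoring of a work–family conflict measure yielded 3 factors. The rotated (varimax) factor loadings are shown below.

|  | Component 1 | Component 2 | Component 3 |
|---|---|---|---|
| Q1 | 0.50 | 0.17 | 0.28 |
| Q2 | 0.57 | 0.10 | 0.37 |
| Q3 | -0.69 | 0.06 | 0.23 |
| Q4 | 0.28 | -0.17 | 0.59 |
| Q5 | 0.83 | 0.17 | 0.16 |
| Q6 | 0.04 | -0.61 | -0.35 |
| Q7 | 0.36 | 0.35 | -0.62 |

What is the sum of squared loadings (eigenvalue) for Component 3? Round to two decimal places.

1.15

SS loadings for Component 3 = 0.28² + 0.37² + 0.23² + 0.59² + 0.16² + (-0.35)² + (-0.62)² = 0.0784 + 0.1369 + 0.0529 + 0.3481 + 0.0256 + 0.1225 + 0.3844 = 1.1488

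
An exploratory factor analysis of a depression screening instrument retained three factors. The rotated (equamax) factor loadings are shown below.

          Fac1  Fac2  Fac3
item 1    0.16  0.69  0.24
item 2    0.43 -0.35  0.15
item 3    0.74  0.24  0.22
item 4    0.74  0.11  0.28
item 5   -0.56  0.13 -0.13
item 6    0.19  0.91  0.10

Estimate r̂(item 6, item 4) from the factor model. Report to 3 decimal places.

r̂ = Σ λ_i·λ_j across factors = (0.19)(0.74) + (0.91)(0.11) + (0.10)(0.28)
  = +0.1406 +0.1001 +0.0280 = 0.2687

0.269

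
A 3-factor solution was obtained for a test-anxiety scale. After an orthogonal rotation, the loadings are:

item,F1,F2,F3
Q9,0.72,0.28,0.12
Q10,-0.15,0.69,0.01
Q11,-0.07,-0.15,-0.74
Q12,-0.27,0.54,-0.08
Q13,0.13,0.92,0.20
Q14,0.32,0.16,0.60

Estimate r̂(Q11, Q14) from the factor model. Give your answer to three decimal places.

r̂ = Σ λ_i·λ_j across factors = (-0.07)(0.32) + (-0.15)(0.16) + (-0.74)(0.60)
  = -0.0224 -0.0240 -0.4440 = -0.4904

-0.490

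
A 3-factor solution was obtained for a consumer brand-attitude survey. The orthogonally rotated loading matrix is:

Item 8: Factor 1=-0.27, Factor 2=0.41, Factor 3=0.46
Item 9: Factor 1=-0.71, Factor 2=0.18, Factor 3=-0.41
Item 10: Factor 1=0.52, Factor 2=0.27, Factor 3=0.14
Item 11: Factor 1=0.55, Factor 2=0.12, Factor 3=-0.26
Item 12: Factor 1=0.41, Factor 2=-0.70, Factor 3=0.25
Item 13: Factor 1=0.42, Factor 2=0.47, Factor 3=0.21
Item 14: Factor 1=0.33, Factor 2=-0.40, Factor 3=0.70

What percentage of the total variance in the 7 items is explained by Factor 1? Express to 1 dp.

22.9%

SS loadings for Factor 1 = (-0.27)² + (-0.71)² + 0.52² + 0.55² + 0.41² + 0.42² + 0.33² = 1.6033
With 7 standardized items, total variance = 7. Proportion = 1.6033/7 = 0.2290 → 22.90%.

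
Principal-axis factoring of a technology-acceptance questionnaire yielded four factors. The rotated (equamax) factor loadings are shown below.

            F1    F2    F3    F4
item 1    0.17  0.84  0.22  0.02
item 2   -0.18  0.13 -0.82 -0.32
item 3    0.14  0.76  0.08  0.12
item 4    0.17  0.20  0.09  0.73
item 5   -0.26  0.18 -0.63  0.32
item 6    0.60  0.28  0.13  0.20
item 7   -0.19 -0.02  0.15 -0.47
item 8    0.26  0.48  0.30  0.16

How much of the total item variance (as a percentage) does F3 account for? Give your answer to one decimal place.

SS loadings for F3 = 0.22² + (-0.82)² + 0.08² + 0.09² + (-0.63)² + 0.13² + 0.15² + 0.30² = 1.2616
With 8 standardized items, total variance = 8. Proportion = 1.2616/8 = 0.1577 → 15.77%.

15.8%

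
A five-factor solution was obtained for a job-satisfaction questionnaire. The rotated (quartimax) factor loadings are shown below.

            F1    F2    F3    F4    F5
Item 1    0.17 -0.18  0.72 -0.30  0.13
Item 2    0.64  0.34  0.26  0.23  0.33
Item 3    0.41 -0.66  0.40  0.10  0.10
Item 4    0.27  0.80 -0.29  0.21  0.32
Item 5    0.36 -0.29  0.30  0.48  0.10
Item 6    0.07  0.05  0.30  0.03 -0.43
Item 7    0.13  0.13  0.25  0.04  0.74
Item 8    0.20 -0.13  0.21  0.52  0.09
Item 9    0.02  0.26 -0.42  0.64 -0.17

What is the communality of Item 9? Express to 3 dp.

0.683

h² = 0.02² + 0.26² + (-0.42)² + 0.64² + (-0.17)² = 0.0004 + 0.0676 + 0.1764 + 0.4096 + 0.0289 = 0.6829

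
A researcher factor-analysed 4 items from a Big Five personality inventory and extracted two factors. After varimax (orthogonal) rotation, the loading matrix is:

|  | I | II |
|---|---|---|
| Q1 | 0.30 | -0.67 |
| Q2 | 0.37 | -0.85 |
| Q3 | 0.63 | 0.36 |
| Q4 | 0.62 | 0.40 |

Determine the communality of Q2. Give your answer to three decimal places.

h² = 0.37² + (-0.85)² = 0.1369 + 0.7225 = 0.8594

0.859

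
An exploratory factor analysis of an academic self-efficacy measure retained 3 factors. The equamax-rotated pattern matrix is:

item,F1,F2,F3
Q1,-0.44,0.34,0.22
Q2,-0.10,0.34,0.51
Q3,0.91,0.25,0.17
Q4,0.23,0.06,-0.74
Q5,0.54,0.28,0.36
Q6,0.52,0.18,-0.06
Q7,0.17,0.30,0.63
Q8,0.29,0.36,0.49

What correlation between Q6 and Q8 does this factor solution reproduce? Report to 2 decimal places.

0.19

r̂ = Σ λ_i·λ_j across factors = (0.52)(0.29) + (0.18)(0.36) + (-0.06)(0.49)
  = +0.1508 +0.0648 -0.0294 = 0.1862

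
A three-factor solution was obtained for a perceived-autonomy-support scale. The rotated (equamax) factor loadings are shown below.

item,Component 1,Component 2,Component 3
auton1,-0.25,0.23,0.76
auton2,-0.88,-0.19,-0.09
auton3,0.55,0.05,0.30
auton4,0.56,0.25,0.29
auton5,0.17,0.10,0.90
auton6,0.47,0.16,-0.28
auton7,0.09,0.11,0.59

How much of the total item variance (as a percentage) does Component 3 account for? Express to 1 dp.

SS loadings for Component 3 = 0.76² + (-0.09)² + 0.30² + 0.29² + 0.90² + (-0.28)² + 0.59² = 1.9963
With 7 standardized items, total variance = 7. Proportion = 1.9963/7 = 0.2852 → 28.52%.

28.5%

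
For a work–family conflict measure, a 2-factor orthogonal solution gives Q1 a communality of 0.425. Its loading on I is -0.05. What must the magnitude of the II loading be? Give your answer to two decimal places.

0.65

Under orthogonal rotation h² = Σλ², so λ_II² = h² − (0.0025) = 0.425 − 0.0025 = 0.4225.
|λ| = √0.4225 = 0.6500.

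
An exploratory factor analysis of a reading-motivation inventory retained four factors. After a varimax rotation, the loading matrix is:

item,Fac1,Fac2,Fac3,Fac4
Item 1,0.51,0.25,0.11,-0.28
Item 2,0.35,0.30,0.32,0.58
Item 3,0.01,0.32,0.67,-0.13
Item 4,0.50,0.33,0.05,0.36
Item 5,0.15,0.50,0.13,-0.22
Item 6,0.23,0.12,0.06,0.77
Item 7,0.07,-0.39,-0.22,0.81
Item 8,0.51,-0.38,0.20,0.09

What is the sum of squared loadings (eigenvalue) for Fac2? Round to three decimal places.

0.925

SS loadings for Fac2 = 0.25² + 0.30² + 0.32² + 0.33² + 0.50² + 0.12² + (-0.39)² + (-0.38)² = 0.0625 + 0.0900 + 0.1024 + 0.1089 + 0.2500 + 0.0144 + 0.1521 + 0.1444 = 0.9247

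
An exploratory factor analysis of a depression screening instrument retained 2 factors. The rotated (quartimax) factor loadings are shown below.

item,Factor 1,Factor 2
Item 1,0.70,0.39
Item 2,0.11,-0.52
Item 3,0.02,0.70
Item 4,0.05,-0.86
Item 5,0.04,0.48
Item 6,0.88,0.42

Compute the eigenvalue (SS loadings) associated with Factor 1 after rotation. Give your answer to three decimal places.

1.281

SS loadings for Factor 1 = 0.70² + 0.11² + 0.02² + 0.05² + 0.04² + 0.88² = 0.4900 + 0.0121 + 0.0004 + 0.0025 + 0.0016 + 0.7744 = 1.2810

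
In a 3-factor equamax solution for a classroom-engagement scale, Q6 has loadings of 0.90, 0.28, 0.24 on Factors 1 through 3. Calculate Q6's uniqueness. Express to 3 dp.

0.054

h² = 0.90² + 0.28² + 0.24² = 0.8100 + 0.0784 + 0.0576 = 0.9460
Uniqueness u² = 1 − h² = 1 − 0.9460 = 0.0540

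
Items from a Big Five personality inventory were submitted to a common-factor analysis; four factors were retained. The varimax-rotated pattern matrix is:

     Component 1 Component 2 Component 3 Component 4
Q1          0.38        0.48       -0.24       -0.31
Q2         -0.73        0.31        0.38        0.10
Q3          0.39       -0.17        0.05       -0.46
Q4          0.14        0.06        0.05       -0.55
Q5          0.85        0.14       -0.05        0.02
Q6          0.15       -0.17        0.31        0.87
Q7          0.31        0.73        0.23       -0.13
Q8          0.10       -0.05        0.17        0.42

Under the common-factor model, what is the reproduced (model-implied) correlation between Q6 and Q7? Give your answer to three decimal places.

r̂ = Σ λ_i·λ_j across factors = (0.15)(0.31) + (-0.17)(0.73) + (0.31)(0.23) + (0.87)(-0.13)
  = +0.0465 -0.1241 +0.0713 -0.1131 = -0.1194

-0.119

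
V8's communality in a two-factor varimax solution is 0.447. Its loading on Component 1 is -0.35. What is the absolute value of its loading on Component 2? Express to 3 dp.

0.570

Under orthogonal rotation h² = Σλ², so λ_Component 2² = h² − (0.1225) = 0.447 − 0.1225 = 0.3245.
|λ| = √0.3245 = 0.5696.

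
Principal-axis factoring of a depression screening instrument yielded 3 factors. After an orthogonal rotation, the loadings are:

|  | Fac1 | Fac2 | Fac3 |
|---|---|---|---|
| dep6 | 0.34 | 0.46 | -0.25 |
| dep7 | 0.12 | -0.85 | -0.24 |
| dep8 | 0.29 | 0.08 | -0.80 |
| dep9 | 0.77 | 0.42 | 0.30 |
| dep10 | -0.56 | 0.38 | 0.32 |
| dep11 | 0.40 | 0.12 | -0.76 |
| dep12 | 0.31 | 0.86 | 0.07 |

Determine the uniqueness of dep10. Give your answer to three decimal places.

h² = (-0.56)² + 0.38² + 0.32² = 0.3136 + 0.1444 + 0.1024 = 0.5604
Uniqueness u² = 1 − h² = 1 − 0.5604 = 0.4396

0.440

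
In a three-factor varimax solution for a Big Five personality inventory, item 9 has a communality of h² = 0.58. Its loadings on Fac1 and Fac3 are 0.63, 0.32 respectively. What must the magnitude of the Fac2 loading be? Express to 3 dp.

Under orthogonal rotation h² = Σλ², so λ_Fac2² = h² − (0.4993) = 0.58 − 0.4993 = 0.0807.
|λ| = √0.0807 = 0.2841.

0.284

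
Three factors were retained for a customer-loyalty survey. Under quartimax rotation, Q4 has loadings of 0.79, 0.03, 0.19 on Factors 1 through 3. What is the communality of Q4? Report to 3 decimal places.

0.661

h² = 0.79² + 0.03² + 0.19² = 0.6241 + 0.0009 + 0.0361 = 0.6611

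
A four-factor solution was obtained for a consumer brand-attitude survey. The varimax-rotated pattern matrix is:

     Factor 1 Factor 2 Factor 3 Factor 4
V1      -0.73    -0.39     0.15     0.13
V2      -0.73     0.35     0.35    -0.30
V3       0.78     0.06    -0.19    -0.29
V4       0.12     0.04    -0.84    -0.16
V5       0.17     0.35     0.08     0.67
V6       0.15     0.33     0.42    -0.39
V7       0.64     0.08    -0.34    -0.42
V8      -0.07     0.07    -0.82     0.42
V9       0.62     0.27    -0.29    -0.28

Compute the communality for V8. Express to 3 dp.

h² = (-0.07)² + 0.07² + (-0.82)² + 0.42² = 0.0049 + 0.0049 + 0.6724 + 0.1764 = 0.8586

0.859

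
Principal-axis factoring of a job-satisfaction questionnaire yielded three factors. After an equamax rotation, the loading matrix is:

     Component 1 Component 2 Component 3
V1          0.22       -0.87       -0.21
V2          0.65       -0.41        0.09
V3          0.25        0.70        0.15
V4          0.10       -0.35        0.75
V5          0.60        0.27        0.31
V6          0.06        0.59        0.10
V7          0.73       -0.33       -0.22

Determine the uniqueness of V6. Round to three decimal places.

0.638

h² = 0.06² + 0.59² + 0.10² = 0.0036 + 0.3481 + 0.0100 = 0.3617
Uniqueness u² = 1 − h² = 1 − 0.3617 = 0.6383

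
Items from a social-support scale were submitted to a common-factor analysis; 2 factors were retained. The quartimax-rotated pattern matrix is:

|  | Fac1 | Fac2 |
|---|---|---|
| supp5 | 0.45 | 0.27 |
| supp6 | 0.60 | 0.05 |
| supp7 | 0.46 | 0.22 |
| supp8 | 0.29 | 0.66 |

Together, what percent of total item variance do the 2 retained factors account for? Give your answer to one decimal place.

Communalities: 0.2754, 0.3625, 0.2600, 0.5197; Σh² = 1.4176.
Total variance with 4 standardized items is 4, so the solution explains 1.4176/4 = 0.3544 = 35.44%.

35.4%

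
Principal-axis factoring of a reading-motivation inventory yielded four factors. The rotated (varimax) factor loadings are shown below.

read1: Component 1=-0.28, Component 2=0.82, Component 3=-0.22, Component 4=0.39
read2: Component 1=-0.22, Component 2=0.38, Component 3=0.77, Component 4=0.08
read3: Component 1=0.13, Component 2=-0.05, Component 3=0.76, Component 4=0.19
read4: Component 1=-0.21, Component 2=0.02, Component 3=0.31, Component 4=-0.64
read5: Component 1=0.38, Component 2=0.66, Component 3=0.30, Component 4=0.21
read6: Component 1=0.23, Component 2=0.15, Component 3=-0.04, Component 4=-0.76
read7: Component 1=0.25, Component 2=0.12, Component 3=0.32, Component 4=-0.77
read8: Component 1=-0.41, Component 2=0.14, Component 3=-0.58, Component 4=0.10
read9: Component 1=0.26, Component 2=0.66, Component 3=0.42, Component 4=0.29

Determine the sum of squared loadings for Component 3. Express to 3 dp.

SS loadings for Component 3 = (-0.22)² + 0.77² + 0.76² + 0.31² + 0.30² + (-0.04)² + 0.32² + (-0.58)² + 0.42² = 0.0484 + 0.5929 + 0.5776 + 0.0961 + 0.0900 + 0.0016 + 0.1024 + 0.3364 + 0.1764 = 2.0218

2.022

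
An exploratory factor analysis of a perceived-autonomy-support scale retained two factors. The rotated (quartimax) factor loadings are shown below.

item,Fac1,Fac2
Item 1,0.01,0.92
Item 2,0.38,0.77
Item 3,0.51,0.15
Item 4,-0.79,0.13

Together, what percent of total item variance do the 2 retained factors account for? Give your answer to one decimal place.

SS loadings by factor: 1.0287, 1.4787; total = 2.5074.
Total variance with 4 standardized items is 4, so the solution explains 2.5074/4 = 0.6269 = 62.69%.

62.7%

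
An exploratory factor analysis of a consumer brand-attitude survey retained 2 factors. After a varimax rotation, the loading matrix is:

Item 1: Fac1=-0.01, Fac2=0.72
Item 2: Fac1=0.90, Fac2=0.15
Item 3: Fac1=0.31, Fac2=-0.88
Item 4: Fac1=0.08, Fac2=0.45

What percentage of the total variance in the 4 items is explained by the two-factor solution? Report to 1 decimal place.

SS loadings by factor: 0.9126, 1.5178; total = 2.4304.
Total variance with 4 standardized items is 4, so the solution explains 2.4304/4 = 0.6076 = 60.76%.

60.8%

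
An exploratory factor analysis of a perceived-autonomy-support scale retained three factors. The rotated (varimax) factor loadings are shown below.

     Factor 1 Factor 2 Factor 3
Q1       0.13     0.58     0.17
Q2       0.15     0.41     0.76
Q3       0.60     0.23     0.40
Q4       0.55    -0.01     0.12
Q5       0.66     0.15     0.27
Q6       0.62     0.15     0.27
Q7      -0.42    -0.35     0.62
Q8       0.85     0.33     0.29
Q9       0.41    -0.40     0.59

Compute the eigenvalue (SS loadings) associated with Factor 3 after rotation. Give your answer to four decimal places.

SS loadings for Factor 3 = 0.17² + 0.76² + 0.40² + 0.12² + 0.27² + 0.27² + 0.62² + 0.29² + 0.59² = 0.0289 + 0.5776 + 0.1600 + 0.0144 + 0.0729 + 0.0729 + 0.3844 + 0.0841 + 0.3481 = 1.7433

1.7433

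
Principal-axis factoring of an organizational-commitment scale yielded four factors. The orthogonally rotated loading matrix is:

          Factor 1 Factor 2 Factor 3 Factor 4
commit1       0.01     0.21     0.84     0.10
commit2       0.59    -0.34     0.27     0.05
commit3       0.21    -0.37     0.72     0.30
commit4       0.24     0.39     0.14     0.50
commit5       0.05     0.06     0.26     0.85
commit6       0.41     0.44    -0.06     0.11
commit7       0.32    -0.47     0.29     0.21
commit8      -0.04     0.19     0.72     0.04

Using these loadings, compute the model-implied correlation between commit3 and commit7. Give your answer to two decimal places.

r̂ = Σ λ_i·λ_j across factors = (0.21)(0.32) + (-0.37)(-0.47) + (0.72)(0.29) + (0.30)(0.21)
  = +0.0672 +0.1739 +0.2088 +0.0630 = 0.5129

0.51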